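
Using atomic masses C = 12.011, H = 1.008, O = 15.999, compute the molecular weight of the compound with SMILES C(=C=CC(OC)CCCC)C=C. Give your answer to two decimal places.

166.26

Molecular formula: C11H18O.
M = 11×12.011 + 18×1.008 + 1×15.999 = 166.26 g/mol.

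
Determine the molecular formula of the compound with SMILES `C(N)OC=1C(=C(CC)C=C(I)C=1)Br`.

Heavy atoms from the SMILES: 1 Br, 9 C, 1 I, 1 N, 1 O.
Implicit hydrogens by atom environment:
  4 × C (aromatic): no H
  2 × C: 2 H each → 4
  2 × C (aromatic): 1 H each → 2
  1 × Br: no H
  1 × C: 3 H
  1 × I: no H
  1 × N: 2 H
  1 × O: no H
  Total hydrogens = 11.
Molecular formula: C9H11BrINO

C9H11BrINO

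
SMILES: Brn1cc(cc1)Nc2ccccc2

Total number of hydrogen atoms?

9

Hydrogens are implicit in SMILES; fill each atom to its normal valence:
  8 × C (aromatic): 1 H each → 8
  2 × C (aromatic): no H
  1 × Br: no H
  1 × N: 1 H
  1 × N (aromatic): no H
  Total hydrogens = 9.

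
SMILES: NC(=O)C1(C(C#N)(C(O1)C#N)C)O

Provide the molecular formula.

C7H7N3O3

Heavy atoms from the SMILES: 7 C, 3 N, 3 O.
Implicit hydrogens by atom environment:
  5 × C: no H
  2 × N: no H
  2 × O: no H
  1 × C: 3 H
  1 × C: 1 H
  1 × N: 2 H
  1 × O: 1 H
  Total hydrogens = 7.
Molecular formula: C7H7N3O3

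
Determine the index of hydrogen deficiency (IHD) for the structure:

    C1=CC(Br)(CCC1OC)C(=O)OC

Molecular formula from the SMILES: C9H13BrO3.
DoU = (2C + 2 + N − H − X)/2 = (2·9 + 2 + 0 − 13 − 1)/2 = 6/2 = 3.
(Structurally: 1 ring(s) + 2 π bond(s) = 3.)

3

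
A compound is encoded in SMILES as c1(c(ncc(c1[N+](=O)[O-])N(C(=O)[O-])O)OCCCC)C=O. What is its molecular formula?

C11H12N3O7-

Heavy atoms from the SMILES: 11 C, 3 N, 7 O.
Implicit hydrogens by atom environment:
  4 × C (aromatic): no H
  4 × O: no H
  3 × C: 2 H each → 6
  2 × O (charge -1): no H
  1 × C: 3 H
  1 × C (aromatic): 1 H
  1 × C: 1 H
  1 × C: no H
  1 × N (aromatic): no H
  1 × N: no H
  1 × N (charge +1): no H
  1 × O: 1 H
  Total hydrogens = 12.
Net charge -1.
Molecular formula: C11H12N3O7-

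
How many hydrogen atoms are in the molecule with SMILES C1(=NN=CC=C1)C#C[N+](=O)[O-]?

3

Hydrogens are implicit in SMILES; fill each atom to its normal valence:
  3 × C (aromatic): 1 H each → 3
  2 × C: no H
  2 × N (aromatic): no H
  1 × C (aromatic): no H
  1 × N (charge +1): no H
  1 × O: no H
  1 × O (charge -1): no H
  Total hydrogens = 3.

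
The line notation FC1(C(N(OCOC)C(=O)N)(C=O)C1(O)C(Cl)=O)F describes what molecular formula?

C8H9ClF2N2O6

Heavy atoms from the SMILES: 8 C, 1 Cl, 2 F, 2 N, 6 O.
Implicit hydrogens by atom environment:
  5 × C: no H
  5 × O: no H
  2 × F: no H
  1 × C: 3 H
  1 × C: 2 H
  1 × C: 1 H
  1 × Cl: no H
  1 × N: 2 H
  1 × N: no H
  1 × O: 1 H
  Total hydrogens = 9.
Molecular formula: C8H9ClF2N2O6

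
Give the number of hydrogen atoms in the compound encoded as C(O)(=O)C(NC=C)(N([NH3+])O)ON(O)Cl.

10

Hydrogens are implicit in SMILES; fill each atom to its normal valence:
  3 × O: 1 H each → 3
  2 × C: no H
  2 × N: no H
  2 × O: no H
  1 × C: 2 H
  1 × C: 1 H
  1 × Cl: no H
  1 × N (charge +1): 3 H
  1 × N: 1 H
  Total hydrogens = 10.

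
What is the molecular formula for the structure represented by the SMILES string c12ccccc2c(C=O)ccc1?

C11H8O

Heavy atoms from the SMILES: 11 C, 1 O.
Implicit hydrogens by atom environment:
  7 × C (aromatic): 1 H each → 7
  3 × C (aromatic): no H
  1 × C: 1 H
  1 × O: no H
  Total hydrogens = 8.
Molecular formula: C11H8O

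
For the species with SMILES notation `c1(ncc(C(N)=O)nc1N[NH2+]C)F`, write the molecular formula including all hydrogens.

C6H9FN5O+

Heavy atoms from the SMILES: 6 C, 1 F, 5 N, 1 O.
Implicit hydrogens by atom environment:
  3 × C (aromatic): no H
  2 × N (aromatic): no H
  1 × C: 3 H
  1 × C (aromatic): 1 H
  1 × C: no H
  1 × F: no H
  1 × N: 2 H
  1 × N (charge +1): 2 H
  1 × N: 1 H
  1 × O: no H
  Total hydrogens = 9.
Net charge +1.
Molecular formula: C6H9FN5O+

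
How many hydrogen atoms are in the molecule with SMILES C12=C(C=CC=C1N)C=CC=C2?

Hydrogens are implicit in SMILES; fill each atom to its normal valence:
  7 × C (aromatic): 1 H each → 7
  3 × C (aromatic): no H
  1 × N: 2 H
  Total hydrogens = 9.

9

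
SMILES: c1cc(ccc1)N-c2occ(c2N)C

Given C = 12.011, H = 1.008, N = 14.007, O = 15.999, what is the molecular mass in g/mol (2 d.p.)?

188.23

Molecular formula: C11H12N2O.
M = 11×12.011 + 12×1.008 + 2×14.007 + 1×15.999 = 188.23 g/mol.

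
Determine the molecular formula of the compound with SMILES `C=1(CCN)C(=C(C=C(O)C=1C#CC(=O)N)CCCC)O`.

Heavy atoms from the SMILES: 15 C, 2 N, 3 O.
Implicit hydrogens by atom environment:
  5 × C: 2 H each → 10
  5 × C (aromatic): no H
  3 × C: no H
  2 × N: 2 H each → 4
  2 × O: 1 H each → 2
  1 × C: 3 H
  1 × C (aromatic): 1 H
  1 × O: no H
  Total hydrogens = 20.
Molecular formula: C15H20N2O3

C15H20N2O3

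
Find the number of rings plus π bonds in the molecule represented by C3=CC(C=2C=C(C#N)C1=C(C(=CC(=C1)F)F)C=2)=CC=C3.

Molecular formula from the SMILES: C17H9F2N.
DoU = (2C + 2 + N − H − X)/2 = (2·17 + 2 + 1 − 9 − 2)/2 = 26/2 = 13.
(Structurally: 3 ring(s) + 10 π bond(s) = 13.)

13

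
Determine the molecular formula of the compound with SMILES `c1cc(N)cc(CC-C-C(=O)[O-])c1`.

Heavy atoms from the SMILES: 10 C, 1 N, 2 O.
Implicit hydrogens by atom environment:
  4 × C (aromatic): 1 H each → 4
  3 × C: 2 H each → 6
  2 × C (aromatic): no H
  1 × C: no H
  1 × N: 2 H
  1 × O: no H
  1 × O (charge -1): no H
  Total hydrogens = 12.
Net charge -1.
Molecular formula: C10H12NO2-

C10H12NO2-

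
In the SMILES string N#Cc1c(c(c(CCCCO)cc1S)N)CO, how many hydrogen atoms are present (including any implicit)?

16

Hydrogens are implicit in SMILES; fill each atom to its normal valence:
  5 × C: 2 H each → 10
  5 × C (aromatic): no H
  2 × O: 1 H each → 2
  1 × C (aromatic): 1 H
  1 × C: no H
  1 × N: 2 H
  1 × N: no H
  1 × S: 1 H
  Total hydrogens = 16.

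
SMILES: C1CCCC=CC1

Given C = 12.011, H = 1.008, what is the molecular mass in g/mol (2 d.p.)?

96.17

Molecular formula: C7H12.
M = 7×12.011 + 12×1.008 = 96.17 g/mol.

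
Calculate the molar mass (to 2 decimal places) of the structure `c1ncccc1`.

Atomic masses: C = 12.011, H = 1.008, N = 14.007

Molecular formula: C5H5N.
M = 5×12.011 + 5×1.008 + 1×14.007 = 79.10 g/mol.

79.10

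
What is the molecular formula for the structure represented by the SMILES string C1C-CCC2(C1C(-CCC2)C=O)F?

Heavy atoms from the SMILES: 11 C, 1 F, 1 O.
Implicit hydrogens by atom environment:
  7 × C: 2 H each → 14
  3 × C: 1 H each → 3
  1 × C: no H
  1 × F: no H
  1 × O: no H
  Total hydrogens = 17.
Molecular formula: C11H17FO

C11H17FO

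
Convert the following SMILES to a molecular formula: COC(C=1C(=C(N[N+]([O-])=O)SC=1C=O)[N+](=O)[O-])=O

Heavy atoms from the SMILES: 7 C, 3 N, 7 O, 1 S.
Implicit hydrogens by atom environment:
  5 × O: no H
  4 × C (aromatic): no H
  2 × N (charge +1): no H
  2 × O (charge -1): no H
  1 × C: 3 H
  1 × C: 1 H
  1 × C: no H
  1 × N: 1 H
  1 × S (aromatic): no H
  Total hydrogens = 5.
Molecular formula: C7H5N3O7S

C7H5N3O7S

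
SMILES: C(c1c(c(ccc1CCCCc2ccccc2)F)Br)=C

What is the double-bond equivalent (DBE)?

9

Molecular formula from the SMILES: C18H18BrF.
DoU = (2C + 2 + N − H − X)/2 = (2·18 + 2 + 0 − 18 − 2)/2 = 18/2 = 9.
(Structurally: 2 ring(s) + 7 π bond(s) = 9.)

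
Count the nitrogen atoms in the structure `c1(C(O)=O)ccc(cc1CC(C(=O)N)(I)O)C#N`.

2

The symbol for nitrogen appears 2 times in the SMILES.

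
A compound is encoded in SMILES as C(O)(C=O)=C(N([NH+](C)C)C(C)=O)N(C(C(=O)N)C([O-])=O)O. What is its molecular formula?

Heavy atoms from the SMILES: 10 C, 4 N, 7 O.
Implicit hydrogens by atom environment:
  5 × C: no H
  4 × O: no H
  3 × C: 3 H each → 9
  2 × C: 1 H each → 2
  2 × N: no H
  2 × O: 1 H each → 2
  1 × N: 2 H
  1 × N (charge +1): 1 H
  1 × O (charge -1): no H
  Total hydrogens = 16.
Molecular formula: C10H16N4O7

C10H16N4O7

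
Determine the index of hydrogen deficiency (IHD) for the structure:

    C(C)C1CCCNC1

1

Molecular formula from the SMILES: C7H15N.
DoU = (2C + 2 + N − H − X)/2 = (2·7 + 2 + 1 − 15 − 0)/2 = 2/2 = 1.
(Structurally: 1 ring(s) + 0 π bond(s) = 1.)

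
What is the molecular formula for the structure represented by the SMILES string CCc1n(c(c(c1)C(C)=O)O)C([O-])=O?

C9H10NO4-

Heavy atoms from the SMILES: 9 C, 1 N, 4 O.
Implicit hydrogens by atom environment:
  3 × C (aromatic): no H
  2 × C: 3 H each → 6
  2 × C: no H
  2 × O: no H
  1 × C: 2 H
  1 × C (aromatic): 1 H
  1 × N (aromatic): no H
  1 × O: 1 H
  1 × O (charge -1): no H
  Total hydrogens = 10.
Net charge -1.
Molecular formula: C9H10NO4-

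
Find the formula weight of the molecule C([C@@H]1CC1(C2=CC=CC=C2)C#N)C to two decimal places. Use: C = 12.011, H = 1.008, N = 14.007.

171.24

Molecular formula: C12H13N.
M = 12×12.011 + 13×1.008 + 1×14.007 = 171.24 g/mol.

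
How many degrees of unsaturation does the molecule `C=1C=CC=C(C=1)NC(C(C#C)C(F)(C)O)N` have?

Molecular formula from the SMILES: C12H15FN2O.
DoU = (2C + 2 + N − H − X)/2 = (2·12 + 2 + 2 − 15 − 1)/2 = 12/2 = 6.
(Structurally: 1 ring(s) + 5 π bond(s) = 6.)

6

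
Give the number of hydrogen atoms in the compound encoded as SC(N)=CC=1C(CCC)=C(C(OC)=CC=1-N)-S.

18

Hydrogens are implicit in SMILES; fill each atom to its normal valence:
  5 × C (aromatic): no H
  2 × C: 3 H each → 6
  2 × C: 2 H each → 4
  2 × N: 2 H each → 4
  2 × S: 1 H each → 2
  1 × C (aromatic): 1 H
  1 × C: 1 H
  1 × C: no H
  1 × O: no H
  Total hydrogens = 18.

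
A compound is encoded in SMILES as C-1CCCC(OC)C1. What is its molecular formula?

Heavy atoms from the SMILES: 7 C, 1 O.
Implicit hydrogens by atom environment:
  5 × C: 2 H each → 10
  1 × C: 3 H
  1 × C: 1 H
  1 × O: no H
  Total hydrogens = 14.
Molecular formula: C7H14O

C7H14O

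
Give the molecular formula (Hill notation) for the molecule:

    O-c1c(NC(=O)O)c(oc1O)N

C5H6N2O5

Heavy atoms from the SMILES: 5 C, 2 N, 5 O.
Implicit hydrogens by atom environment:
  4 × C (aromatic): no H
  3 × O: 1 H each → 3
  1 × C: no H
  1 × N: 2 H
  1 × N: 1 H
  1 × O (aromatic): no H
  1 × O: no H
  Total hydrogens = 6.
Molecular formula: C5H6N2O5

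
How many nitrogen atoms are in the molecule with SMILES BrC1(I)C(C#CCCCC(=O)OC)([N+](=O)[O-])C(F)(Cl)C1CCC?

The symbol for nitrogen appears 1 time in the SMILES.

1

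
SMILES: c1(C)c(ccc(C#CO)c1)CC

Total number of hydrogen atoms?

Hydrogens are implicit in SMILES; fill each atom to its normal valence:
  3 × C (aromatic): 1 H each → 3
  3 × C (aromatic): no H
  2 × C: 3 H each → 6
  2 × C: no H
  1 × C: 2 H
  1 × O: 1 H
  Total hydrogens = 12.

12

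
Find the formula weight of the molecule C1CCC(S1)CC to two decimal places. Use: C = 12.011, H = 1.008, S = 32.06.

116.22

Molecular formula: C6H12S.
M = 6×12.011 + 12×1.008 + 1×32.06 = 116.22 g/mol.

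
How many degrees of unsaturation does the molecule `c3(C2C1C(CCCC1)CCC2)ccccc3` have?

Molecular formula from the SMILES: C16H22.
DoU = (2C + 2 + N − H − X)/2 = (2·16 + 2 + 0 − 22 − 0)/2 = 12/2 = 6.
(Structurally: 3 ring(s) + 3 π bond(s) = 6.)

6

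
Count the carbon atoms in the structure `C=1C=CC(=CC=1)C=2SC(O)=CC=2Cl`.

10

The symbol for carbon appears 10 times in the SMILES. (Cl is a single chlorine, not C + l.)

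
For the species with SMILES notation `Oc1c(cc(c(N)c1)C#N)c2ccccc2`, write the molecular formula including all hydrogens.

Heavy atoms from the SMILES: 13 C, 2 N, 1 O.
Implicit hydrogens by atom environment:
  7 × C (aromatic): 1 H each → 7
  5 × C (aromatic): no H
  1 × C: no H
  1 × N: 2 H
  1 × N: no H
  1 × O: 1 H
  Total hydrogens = 10.
Molecular formula: C13H10N2O

C13H10N2O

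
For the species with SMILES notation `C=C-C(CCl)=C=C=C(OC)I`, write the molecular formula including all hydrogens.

C8H8ClIO

Heavy atoms from the SMILES: 8 C, 1 Cl, 1 I, 1 O.
Implicit hydrogens by atom environment:
  4 × C: no H
  2 × C: 2 H each → 4
  1 × C: 3 H
  1 × C: 1 H
  1 × Cl: no H
  1 × I: no H
  1 × O: no H
  Total hydrogens = 8.
Molecular formula: C8H8ClIO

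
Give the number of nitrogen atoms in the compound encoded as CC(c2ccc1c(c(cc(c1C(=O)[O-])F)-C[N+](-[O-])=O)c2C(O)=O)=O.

The symbol for nitrogen appears 1 time in the SMILES.

1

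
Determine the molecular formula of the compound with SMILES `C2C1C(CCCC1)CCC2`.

Heavy atoms from the SMILES: 10 C.
Implicit hydrogens by atom environment:
  8 × C: 2 H each → 16
  2 × C: 1 H each → 2
  Total hydrogens = 18.
Molecular formula: C10H18

C10H18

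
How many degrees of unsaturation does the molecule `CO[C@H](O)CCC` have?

0

Molecular formula from the SMILES: C5H12O2.
DoU = (2C + 2 + N − H − X)/2 = (2·5 + 2 + 0 − 12 − 0)/2 = 0/2 = 0.
(Structurally: 0 ring(s) + 0 π bond(s) = 0.)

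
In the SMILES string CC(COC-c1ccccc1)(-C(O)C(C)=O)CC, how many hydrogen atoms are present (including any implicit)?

22

Hydrogens are implicit in SMILES; fill each atom to its normal valence:
  5 × C (aromatic): 1 H each → 5
  3 × C: 3 H each → 9
  3 × C: 2 H each → 6
  2 × C: no H
  2 × O: no H
  1 × C: 1 H
  1 × C (aromatic): no H
  1 × O: 1 H
  Total hydrogens = 22.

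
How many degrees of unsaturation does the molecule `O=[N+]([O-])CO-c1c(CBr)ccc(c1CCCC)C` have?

Molecular formula from the SMILES: C13H18BrNO3.
DoU = (2C + 2 + N − H − X)/2 = (2·13 + 2 + 1 − 18 − 1)/2 = 10/2 = 5.
(Structurally: 1 ring(s) + 4 π bond(s) = 5.)

5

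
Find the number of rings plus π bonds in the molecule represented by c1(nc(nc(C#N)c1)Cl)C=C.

7

Molecular formula from the SMILES: C7H4ClN3.
DoU = (2C + 2 + N − H − X)/2 = (2·7 + 2 + 3 − 4 − 1)/2 = 14/2 = 7.
(Structurally: 1 ring(s) + 6 π bond(s) = 7.)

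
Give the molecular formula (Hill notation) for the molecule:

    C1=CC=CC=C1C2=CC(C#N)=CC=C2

C13H9N

Heavy atoms from the SMILES: 13 C, 1 N.
Implicit hydrogens by atom environment:
  9 × C (aromatic): 1 H each → 9
  3 × C (aromatic): no H
  1 × C: no H
  1 × N: no H
  Total hydrogens = 9.
Molecular formula: C13H9N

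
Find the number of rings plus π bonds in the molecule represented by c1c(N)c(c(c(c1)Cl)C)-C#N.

6

Molecular formula from the SMILES: C8H7ClN2.
DoU = (2C + 2 + N − H − X)/2 = (2·8 + 2 + 2 − 7 − 1)/2 = 12/2 = 6.
(Structurally: 1 ring(s) + 5 π bond(s) = 6.)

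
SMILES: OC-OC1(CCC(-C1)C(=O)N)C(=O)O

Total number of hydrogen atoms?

Hydrogens are implicit in SMILES; fill each atom to its normal valence:
  4 × C: 2 H each → 8
  3 × C: no H
  3 × O: no H
  2 × O: 1 H each → 2
  1 × C: 1 H
  1 × N: 2 H
  Total hydrogens = 13.

13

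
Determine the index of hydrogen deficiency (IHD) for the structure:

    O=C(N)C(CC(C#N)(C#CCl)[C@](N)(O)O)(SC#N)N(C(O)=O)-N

8

Molecular formula from the SMILES: C10H11ClN6O5S.
DoU = (2C + 2 + N − H − X)/2 = (2·10 + 2 + 6 − 11 − 1)/2 = 16/2 = 8.
(Structurally: 0 ring(s) + 8 π bond(s) = 8.)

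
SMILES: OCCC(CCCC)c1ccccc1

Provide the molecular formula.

Heavy atoms from the SMILES: 13 C, 1 O.
Implicit hydrogens by atom environment:
  5 × C: 2 H each → 10
  5 × C (aromatic): 1 H each → 5
  1 × C: 3 H
  1 × C: 1 H
  1 × C (aromatic): no H
  1 × O: 1 H
  Total hydrogens = 20.
Molecular formula: C13H20O

C13H20O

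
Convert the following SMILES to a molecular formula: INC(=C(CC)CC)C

C7H14IN

Heavy atoms from the SMILES: 7 C, 1 I, 1 N.
Implicit hydrogens by atom environment:
  3 × C: 3 H each → 9
  2 × C: 2 H each → 4
  2 × C: no H
  1 × I: no H
  1 × N: 1 H
  Total hydrogens = 14.
Molecular formula: C7H14IN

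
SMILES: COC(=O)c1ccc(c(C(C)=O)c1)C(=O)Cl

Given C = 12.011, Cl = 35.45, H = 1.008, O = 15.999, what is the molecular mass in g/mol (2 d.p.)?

240.64

Molecular formula: C11H9ClO4.
M = 11×12.011 + 1×35.45 + 9×1.008 + 4×15.999 = 240.64 g/mol.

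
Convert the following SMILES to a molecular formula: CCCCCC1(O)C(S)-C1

C8H16OS

Heavy atoms from the SMILES: 8 C, 1 O, 1 S.
Implicit hydrogens by atom environment:
  5 × C: 2 H each → 10
  1 × C: 3 H
  1 × C: 1 H
  1 × C: no H
  1 × O: 1 H
  1 × S: 1 H
  Total hydrogens = 16.
Molecular formula: C8H16OS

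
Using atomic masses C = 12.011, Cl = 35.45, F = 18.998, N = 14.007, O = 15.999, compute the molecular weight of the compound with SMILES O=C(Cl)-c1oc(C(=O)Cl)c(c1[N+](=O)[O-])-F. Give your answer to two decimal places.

255.97

Molecular formula: C6Cl2FNO5.
M = 6×12.011 + 2×35.45 + 1×18.998 + 1×14.007 + 5×15.999 = 255.97 g/mol.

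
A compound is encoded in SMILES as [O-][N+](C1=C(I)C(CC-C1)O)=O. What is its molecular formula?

Heavy atoms from the SMILES: 6 C, 1 I, 1 N, 3 O.
Implicit hydrogens by atom environment:
  3 × C: 2 H each → 6
  2 × C: no H
  1 × C: 1 H
  1 × I: no H
  1 × N (charge +1): no H
  1 × O: 1 H
  1 × O: no H
  1 × O (charge -1): no H
  Total hydrogens = 8.
Molecular formula: C6H8INO3

C6H8INO3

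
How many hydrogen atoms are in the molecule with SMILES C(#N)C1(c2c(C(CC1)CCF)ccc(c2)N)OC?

Hydrogens are implicit in SMILES; fill each atom to its normal valence:
  4 × C: 2 H each → 8
  3 × C (aromatic): 1 H each → 3
  3 × C (aromatic): no H
  2 × C: no H
  1 × C: 3 H
  1 × C: 1 H
  1 × F: no H
  1 × N: 2 H
  1 × N: no H
  1 × O: no H
  Total hydrogens = 17.

17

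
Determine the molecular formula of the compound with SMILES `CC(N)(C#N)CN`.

Heavy atoms from the SMILES: 4 C, 3 N.
Implicit hydrogens by atom environment:
  2 × C: no H
  2 × N: 2 H each → 4
  1 × C: 3 H
  1 × C: 2 H
  1 × N: no H
  Total hydrogens = 9.
Molecular formula: C4H9N3

C4H9N3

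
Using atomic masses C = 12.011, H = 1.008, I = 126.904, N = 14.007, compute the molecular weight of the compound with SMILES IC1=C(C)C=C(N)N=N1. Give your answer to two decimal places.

Molecular formula: C5H6IN3.
M = 5×12.011 + 6×1.008 + 1×126.904 + 3×14.007 = 235.03 g/mol.

235.03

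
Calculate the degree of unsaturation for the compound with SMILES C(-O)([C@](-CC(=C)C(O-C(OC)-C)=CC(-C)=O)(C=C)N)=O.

5

Molecular formula from the SMILES: C14H21NO5.
DoU = (2C + 2 + N − H − X)/2 = (2·14 + 2 + 1 − 21 − 0)/2 = 10/2 = 5.
(Structurally: 0 ring(s) + 5 π bond(s) = 5.)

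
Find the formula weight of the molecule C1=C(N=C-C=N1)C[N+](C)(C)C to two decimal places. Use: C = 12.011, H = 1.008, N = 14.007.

152.22

Molecular formula: C8H14N3+.
M = 8×12.011 + 14×1.008 + 3×14.007 = 152.22 g/mol.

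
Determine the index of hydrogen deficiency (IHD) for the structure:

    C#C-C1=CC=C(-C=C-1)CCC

6

Molecular formula from the SMILES: C11H12.
DoU = (2C + 2 + N − H − X)/2 = (2·11 + 2 + 0 − 12 − 0)/2 = 12/2 = 6.
(Structurally: 1 ring(s) + 5 π bond(s) = 6.)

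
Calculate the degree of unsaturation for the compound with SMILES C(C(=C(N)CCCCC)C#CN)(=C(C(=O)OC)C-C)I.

Molecular formula from the SMILES: C15H23IN2O2.
DoU = (2C + 2 + N − H − X)/2 = (2·15 + 2 + 2 − 23 − 1)/2 = 10/2 = 5.
(Structurally: 0 ring(s) + 5 π bond(s) = 5.)

5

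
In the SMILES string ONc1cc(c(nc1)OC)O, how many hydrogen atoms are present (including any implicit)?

8

Hydrogens are implicit in SMILES; fill each atom to its normal valence:
  3 × C (aromatic): no H
  2 × C (aromatic): 1 H each → 2
  2 × O: 1 H each → 2
  1 × C: 3 H
  1 × N: 1 H
  1 × N (aromatic): no H
  1 × O: no H
  Total hydrogens = 8.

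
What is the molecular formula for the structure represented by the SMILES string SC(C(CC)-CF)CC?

Heavy atoms from the SMILES: 7 C, 1 F, 1 S.
Implicit hydrogens by atom environment:
  3 × C: 2 H each → 6
  2 × C: 3 H each → 6
  2 × C: 1 H each → 2
  1 × F: no H
  1 × S: 1 H
  Total hydrogens = 15.
Molecular formula: C7H15FS

C7H15FS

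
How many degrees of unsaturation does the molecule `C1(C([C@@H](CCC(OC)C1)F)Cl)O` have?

1

Molecular formula from the SMILES: C8H14ClFO2.
DoU = (2C + 2 + N − H − X)/2 = (2·8 + 2 + 0 − 14 − 2)/2 = 2/2 = 1.
(Structurally: 1 ring(s) + 0 π bond(s) = 1.)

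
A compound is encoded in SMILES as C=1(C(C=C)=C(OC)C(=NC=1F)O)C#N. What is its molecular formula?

C9H7FN2O2

Heavy atoms from the SMILES: 9 C, 1 F, 2 N, 2 O.
Implicit hydrogens by atom environment:
  5 × C (aromatic): no H
  1 × C: 3 H
  1 × C: 2 H
  1 × C: 1 H
  1 × C: no H
  1 × F: no H
  1 × N (aromatic): no H
  1 × N: no H
  1 × O: 1 H
  1 × O: no H
  Total hydrogens = 7.
Molecular formula: C9H7FN2O2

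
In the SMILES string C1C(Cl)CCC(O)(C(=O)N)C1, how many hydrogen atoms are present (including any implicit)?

12

Hydrogens are implicit in SMILES; fill each atom to its normal valence:
  4 × C: 2 H each → 8
  2 × C: no H
  1 × C: 1 H
  1 × Cl: no H
  1 × N: 2 H
  1 × O: 1 H
  1 × O: no H
  Total hydrogens = 12.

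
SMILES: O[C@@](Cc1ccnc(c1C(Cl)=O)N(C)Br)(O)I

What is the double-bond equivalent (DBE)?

Molecular formula from the SMILES: C9H9BrClIN2O3.
DoU = (2C + 2 + N − H − X)/2 = (2·9 + 2 + 2 − 9 − 3)/2 = 10/2 = 5.
(Structurally: 1 ring(s) + 4 π bond(s) = 5.)

5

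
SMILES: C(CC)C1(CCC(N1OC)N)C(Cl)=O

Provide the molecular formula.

C9H17ClN2O2

Heavy atoms from the SMILES: 9 C, 1 Cl, 2 N, 2 O.
Implicit hydrogens by atom environment:
  4 × C: 2 H each → 8
  2 × C: 3 H each → 6
  2 × C: no H
  2 × O: no H
  1 × C: 1 H
  1 × Cl: no H
  1 × N: 2 H
  1 × N: no H
  Total hydrogens = 17.
Molecular formula: C9H17ClN2O2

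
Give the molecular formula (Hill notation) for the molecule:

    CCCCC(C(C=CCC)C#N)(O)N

C11H20N2O

Heavy atoms from the SMILES: 11 C, 2 N, 1 O.
Implicit hydrogens by atom environment:
  4 × C: 2 H each → 8
  3 × C: 1 H each → 3
  2 × C: 3 H each → 6
  2 × C: no H
  1 × N: 2 H
  1 × N: no H
  1 × O: 1 H
  Total hydrogens = 20.
Molecular formula: C11H20N2O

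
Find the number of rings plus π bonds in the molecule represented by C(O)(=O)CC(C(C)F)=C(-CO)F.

2

Molecular formula from the SMILES: C7H10F2O3.
DoU = (2C + 2 + N − H − X)/2 = (2·7 + 2 + 0 − 10 − 2)/2 = 4/2 = 2.
(Structurally: 0 ring(s) + 2 π bond(s) = 2.)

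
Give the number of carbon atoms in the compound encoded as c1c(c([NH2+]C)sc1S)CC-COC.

The symbol for carbon appears 9 times in the SMILES. Lowercase c denotes aromatic carbon and counts toward C.

9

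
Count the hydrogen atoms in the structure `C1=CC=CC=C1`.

6

Hydrogens are implicit in SMILES; fill each atom to its normal valence:
  6 × C (aromatic): 1 H each → 6
  Total hydrogens = 6.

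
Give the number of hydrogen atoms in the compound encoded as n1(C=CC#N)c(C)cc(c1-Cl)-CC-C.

Hydrogens are implicit in SMILES; fill each atom to its normal valence:
  3 × C (aromatic): no H
  2 × C: 3 H each → 6
  2 × C: 2 H each → 4
  2 × C: 1 H each → 2
  1 × C (aromatic): 1 H
  1 × C: no H
  1 × Cl: no H
  1 × N (aromatic): no H
  1 × N: no H
  Total hydrogens = 13.

13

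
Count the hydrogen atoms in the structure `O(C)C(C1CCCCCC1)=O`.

16

Hydrogens are implicit in SMILES; fill each atom to its normal valence:
  6 × C: 2 H each → 12
  2 × O: no H
  1 × C: 3 H
  1 × C: 1 H
  1 × C: no H
  Total hydrogens = 16.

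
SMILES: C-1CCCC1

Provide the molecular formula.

C5H10

Heavy atoms from the SMILES: 5 C.
Implicit hydrogens by atom environment:
  5 × C: 2 H each → 10
  Total hydrogens = 10.
Molecular formula: C5H10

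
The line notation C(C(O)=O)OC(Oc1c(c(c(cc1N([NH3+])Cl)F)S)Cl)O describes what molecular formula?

Heavy atoms from the SMILES: 9 C, 2 Cl, 1 F, 2 N, 5 O, 1 S.
Implicit hydrogens by atom environment:
  5 × C (aromatic): no H
  3 × O: no H
  2 × Cl: no H
  2 × O: 1 H each → 2
  1 × C: 2 H
  1 × C (aromatic): 1 H
  1 × C: 1 H
  1 × C: no H
  1 × F: no H
  1 × N (charge +1): 3 H
  1 × N: no H
  1 × S: 1 H
  Total hydrogens = 10.
Net charge +1.
Molecular formula: C9H10Cl2FN2O5S+

C9H10Cl2FN2O5S+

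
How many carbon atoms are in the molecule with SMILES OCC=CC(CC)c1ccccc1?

The symbol for carbon appears 12 times in the SMILES. Lowercase c denotes aromatic carbon and counts toward C.

12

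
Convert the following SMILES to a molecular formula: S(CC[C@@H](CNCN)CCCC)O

C9H22N2OS

Heavy atoms from the SMILES: 9 C, 2 N, 1 O, 1 S.
Implicit hydrogens by atom environment:
  7 × C: 2 H each → 14
  1 × C: 3 H
  1 × C: 1 H
  1 × N: 2 H
  1 × N: 1 H
  1 × O: 1 H
  1 × S: no H
  Total hydrogens = 22.
Molecular formula: C9H22N2OS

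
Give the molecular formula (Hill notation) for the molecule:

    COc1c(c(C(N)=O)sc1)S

Heavy atoms from the SMILES: 6 C, 1 N, 2 O, 2 S.
Implicit hydrogens by atom environment:
  3 × C (aromatic): no H
  2 × O: no H
  1 × C: 3 H
  1 × C (aromatic): 1 H
  1 × C: no H
  1 × N: 2 H
  1 × S: 1 H
  1 × S (aromatic): no H
  Total hydrogens = 7.
Molecular formula: C6H7NO2S2

C6H7NO2S2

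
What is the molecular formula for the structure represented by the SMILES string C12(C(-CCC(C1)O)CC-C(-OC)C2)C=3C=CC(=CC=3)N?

C17H25NO2

Heavy atoms from the SMILES: 17 C, 1 N, 2 O.
Implicit hydrogens by atom environment:
  6 × C: 2 H each → 12
  4 × C (aromatic): 1 H each → 4
  3 × C: 1 H each → 3
  2 × C (aromatic): no H
  1 × C: 3 H
  1 × C: no H
  1 × N: 2 H
  1 × O: 1 H
  1 × O: no H
  Total hydrogens = 25.
Molecular formula: C17H25NO2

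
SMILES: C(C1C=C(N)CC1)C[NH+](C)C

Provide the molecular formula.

C9H19N2+

Heavy atoms from the SMILES: 9 C, 2 N.
Implicit hydrogens by atom environment:
  4 × C: 2 H each → 8
  2 × C: 3 H each → 6
  2 × C: 1 H each → 2
  1 × C: no H
  1 × N: 2 H
  1 × N (charge +1): 1 H
  Total hydrogens = 19.
Net charge +1.
Molecular formula: C9H19N2+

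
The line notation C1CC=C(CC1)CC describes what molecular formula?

Heavy atoms from the SMILES: 8 C.
Implicit hydrogens by atom environment:
  5 × C: 2 H each → 10
  1 × C: 3 H
  1 × C: 1 H
  1 × C: no H
  Total hydrogens = 14.
Molecular formula: C8H14

C8H14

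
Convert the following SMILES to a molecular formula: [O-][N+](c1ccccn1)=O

Heavy atoms from the SMILES: 5 C, 2 N, 2 O.
Implicit hydrogens by atom environment:
  4 × C (aromatic): 1 H each → 4
  1 × C (aromatic): no H
  1 × N (aromatic): no H
  1 × N (charge +1): no H
  1 × O: no H
  1 × O (charge -1): no H
  Total hydrogens = 4.
Molecular formula: C5H4N2O2

C5H4N2O2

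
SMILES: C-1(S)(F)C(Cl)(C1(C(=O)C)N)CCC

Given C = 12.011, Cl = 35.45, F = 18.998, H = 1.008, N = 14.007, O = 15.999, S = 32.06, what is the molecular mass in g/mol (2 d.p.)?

Molecular formula: C8H13ClFNOS.
M = 8×12.011 + 1×35.45 + 1×18.998 + 13×1.008 + 1×14.007 + 1×15.999 + 1×32.06 = 225.71 g/mol.

225.71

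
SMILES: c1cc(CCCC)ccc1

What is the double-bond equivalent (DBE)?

Molecular formula from the SMILES: C10H14.
DoU = (2C + 2 + N − H − X)/2 = (2·10 + 2 + 0 − 14 − 0)/2 = 8/2 = 4.
(Structurally: 1 ring(s) + 3 π bond(s) = 4.)

4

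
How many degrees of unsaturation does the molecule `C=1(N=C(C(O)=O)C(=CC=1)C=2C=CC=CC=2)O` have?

Molecular formula from the SMILES: C12H9NO3.
DoU = (2C + 2 + N − H − X)/2 = (2·12 + 2 + 1 − 9 − 0)/2 = 18/2 = 9.
(Structurally: 2 ring(s) + 7 π bond(s) = 9.)

9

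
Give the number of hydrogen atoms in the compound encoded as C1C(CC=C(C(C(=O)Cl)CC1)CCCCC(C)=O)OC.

25

Hydrogens are implicit in SMILES; fill each atom to its normal valence:
  8 × C: 2 H each → 16
  3 × C: 1 H each → 3
  3 × C: no H
  3 × O: no H
  2 × C: 3 H each → 6
  1 × Cl: no H
  Total hydrogens = 25.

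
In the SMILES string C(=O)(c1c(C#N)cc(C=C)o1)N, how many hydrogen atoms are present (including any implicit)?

6

Hydrogens are implicit in SMILES; fill each atom to its normal valence:
  3 × C (aromatic): no H
  2 × C: no H
  1 × C: 2 H
  1 × C (aromatic): 1 H
  1 × C: 1 H
  1 × N: 2 H
  1 × N: no H
  1 × O (aromatic): no H
  1 × O: no H
  Total hydrogens = 6.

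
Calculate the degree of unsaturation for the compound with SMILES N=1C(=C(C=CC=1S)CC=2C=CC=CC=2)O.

8

Molecular formula from the SMILES: C12H11NOS.
DoU = (2C + 2 + N − H − X)/2 = (2·12 + 2 + 1 − 11 − 0)/2 = 16/2 = 8.
(Structurally: 2 ring(s) + 6 π bond(s) = 8.)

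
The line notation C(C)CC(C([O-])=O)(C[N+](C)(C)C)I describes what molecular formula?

Heavy atoms from the SMILES: 9 C, 1 I, 1 N, 2 O.
Implicit hydrogens by atom environment:
  4 × C: 3 H each → 12
  3 × C: 2 H each → 6
  2 × C: no H
  1 × I: no H
  1 × N (charge +1): no H
  1 × O: no H
  1 × O (charge -1): no H
  Total hydrogens = 18.
Molecular formula: C9H18INO2

C9H18INO2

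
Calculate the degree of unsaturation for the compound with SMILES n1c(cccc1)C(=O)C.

Molecular formula from the SMILES: C7H7NO.
DoU = (2C + 2 + N − H − X)/2 = (2·7 + 2 + 1 − 7 − 0)/2 = 10/2 = 5.
(Structurally: 1 ring(s) + 4 π bond(s) = 5.)

5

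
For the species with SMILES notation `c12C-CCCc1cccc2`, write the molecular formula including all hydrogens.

Heavy atoms from the SMILES: 10 C.
Implicit hydrogens by atom environment:
  4 × C: 2 H each → 8
  4 × C (aromatic): 1 H each → 4
  2 × C (aromatic): no H
  Total hydrogens = 12.
Molecular formula: C10H12

C10H12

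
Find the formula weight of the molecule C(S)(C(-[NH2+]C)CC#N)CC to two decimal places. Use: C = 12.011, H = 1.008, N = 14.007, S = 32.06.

159.27

Molecular formula: C7H15N2S+.
M = 7×12.011 + 15×1.008 + 2×14.007 + 1×32.06 = 159.27 g/mol.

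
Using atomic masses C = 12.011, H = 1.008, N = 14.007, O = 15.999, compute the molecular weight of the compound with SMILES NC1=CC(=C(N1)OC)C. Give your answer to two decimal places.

126.16

Molecular formula: C6H10N2O.
M = 6×12.011 + 10×1.008 + 2×14.007 + 1×15.999 = 126.16 g/mol.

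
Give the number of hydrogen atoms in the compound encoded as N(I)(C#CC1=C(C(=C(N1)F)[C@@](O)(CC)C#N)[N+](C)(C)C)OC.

19

Hydrogens are implicit in SMILES; fill each atom to its normal valence:
  5 × C: 3 H each → 15
  4 × C (aromatic): no H
  4 × C: no H
  2 × N: no H
  1 × C: 2 H
  1 × F: no H
  1 × I: no H
  1 × N (aromatic): 1 H
  1 × N (charge +1): no H
  1 × O: 1 H
  1 × O: no H
  Total hydrogens = 19.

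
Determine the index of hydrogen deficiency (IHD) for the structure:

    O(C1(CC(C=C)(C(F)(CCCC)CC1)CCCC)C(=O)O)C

Molecular formula from the SMILES: C18H31FO3.
DoU = (2C + 2 + N − H − X)/2 = (2·18 + 2 + 0 − 31 − 1)/2 = 6/2 = 3.
(Structurally: 1 ring(s) + 2 π bond(s) = 3.)

3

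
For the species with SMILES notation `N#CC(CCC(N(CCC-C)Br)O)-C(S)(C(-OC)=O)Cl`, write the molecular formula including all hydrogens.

Heavy atoms from the SMILES: 1 Br, 12 C, 1 Cl, 2 N, 3 O, 1 S.
Implicit hydrogens by atom environment:
  5 × C: 2 H each → 10
  3 × C: no H
  2 × C: 3 H each → 6
  2 × C: 1 H each → 2
  2 × N: no H
  2 × O: no H
  1 × Br: no H
  1 × Cl: no H
  1 × O: 1 H
  1 × S: 1 H
  Total hydrogens = 20.
Molecular formula: C12H20BrClN2O3S

C12H20BrClN2O3S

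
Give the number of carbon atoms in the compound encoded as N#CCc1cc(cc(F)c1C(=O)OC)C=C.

12

The symbol for carbon appears 12 times in the SMILES. Lowercase c denotes aromatic carbon and counts toward C.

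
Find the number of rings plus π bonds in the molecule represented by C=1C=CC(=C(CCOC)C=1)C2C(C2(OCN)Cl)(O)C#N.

7

Molecular formula from the SMILES: C14H17ClN2O3.
DoU = (2C + 2 + N − H − X)/2 = (2·14 + 2 + 2 − 17 − 1)/2 = 14/2 = 7.
(Structurally: 2 ring(s) + 5 π bond(s) = 7.)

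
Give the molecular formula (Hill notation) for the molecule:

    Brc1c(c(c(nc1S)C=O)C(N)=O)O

Heavy atoms from the SMILES: 1 Br, 7 C, 2 N, 3 O, 1 S.
Implicit hydrogens by atom environment:
  5 × C (aromatic): no H
  2 × O: no H
  1 × Br: no H
  1 × C: 1 H
  1 × C: no H
  1 × N: 2 H
  1 × N (aromatic): no H
  1 × O: 1 H
  1 × S: 1 H
  Total hydrogens = 5.
Molecular formula: C7H5BrN2O3S

C7H5BrN2O3S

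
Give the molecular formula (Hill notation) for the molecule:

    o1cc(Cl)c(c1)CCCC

C8H11ClO

Heavy atoms from the SMILES: 8 C, 1 Cl, 1 O.
Implicit hydrogens by atom environment:
  3 × C: 2 H each → 6
  2 × C (aromatic): 1 H each → 2
  2 × C (aromatic): no H
  1 × C: 3 H
  1 × Cl: no H
  1 × O (aromatic): no H
  Total hydrogens = 11.
Molecular formula: C8H11ClO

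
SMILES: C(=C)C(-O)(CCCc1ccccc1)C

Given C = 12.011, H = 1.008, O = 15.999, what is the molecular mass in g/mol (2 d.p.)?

190.29

Molecular formula: C13H18O.
M = 13×12.011 + 18×1.008 + 1×15.999 = 190.29 g/mol.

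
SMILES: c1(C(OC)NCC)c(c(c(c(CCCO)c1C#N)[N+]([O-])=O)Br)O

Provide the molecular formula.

C14H18BrN3O5

Heavy atoms from the SMILES: 1 Br, 14 C, 3 N, 5 O.
Implicit hydrogens by atom environment:
  6 × C (aromatic): no H
  4 × C: 2 H each → 8
  2 × C: 3 H each → 6
  2 × O: 1 H each → 2
  2 × O: no H
  1 × Br: no H
  1 × C: 1 H
  1 × C: no H
  1 × N: 1 H
  1 × N (charge +1): no H
  1 × N: no H
  1 × O (charge -1): no H
  Total hydrogens = 18.
Molecular formula: C14H18BrN3O5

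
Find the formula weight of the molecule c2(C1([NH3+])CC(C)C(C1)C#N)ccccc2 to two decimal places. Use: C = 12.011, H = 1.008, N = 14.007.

Molecular formula: C13H17N2+.
M = 13×12.011 + 17×1.008 + 2×14.007 = 201.29 g/mol.

201.29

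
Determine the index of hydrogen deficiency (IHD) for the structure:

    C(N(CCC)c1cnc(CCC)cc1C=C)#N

Molecular formula from the SMILES: C14H19N3.
DoU = (2C + 2 + N − H − X)/2 = (2·14 + 2 + 3 − 19 − 0)/2 = 14/2 = 7.
(Structurally: 1 ring(s) + 6 π bond(s) = 7.)

7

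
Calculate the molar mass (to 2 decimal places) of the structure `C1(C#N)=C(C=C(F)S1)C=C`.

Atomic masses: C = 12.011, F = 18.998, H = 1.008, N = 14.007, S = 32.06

153.17

Molecular formula: C7H4FNS.
M = 7×12.011 + 1×18.998 + 4×1.008 + 1×14.007 + 1×32.06 = 153.17 g/mol.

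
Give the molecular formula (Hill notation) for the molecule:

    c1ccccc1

C6H6

Heavy atoms from the SMILES: 6 C.
Implicit hydrogens by atom environment:
  6 × C (aromatic): 1 H each → 6
  Total hydrogens = 6.
Molecular formula: C6H6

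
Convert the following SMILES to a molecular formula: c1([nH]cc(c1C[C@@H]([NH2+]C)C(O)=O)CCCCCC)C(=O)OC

Heavy atoms from the SMILES: 16 C, 2 N, 4 O.
Implicit hydrogens by atom environment:
  6 × C: 2 H each → 12
  3 × C: 3 H each → 9
  3 × C (aromatic): no H
  3 × O: no H
  2 × C: no H
  1 × C (aromatic): 1 H
  1 × C: 1 H
  1 × N (charge +1): 2 H
  1 × N (aromatic): 1 H
  1 × O: 1 H
  Total hydrogens = 27.
Net charge +1.
Molecular formula: C16H27N2O4+

C16H27N2O4+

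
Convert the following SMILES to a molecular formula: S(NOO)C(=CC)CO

C4H9NO3S

Heavy atoms from the SMILES: 4 C, 1 N, 3 O, 1 S.
Implicit hydrogens by atom environment:
  2 × O: 1 H each → 2
  1 × C: 3 H
  1 × C: 2 H
  1 × C: 1 H
  1 × C: no H
  1 × N: 1 H
  1 × O: no H
  1 × S: no H
  Total hydrogens = 9.
Molecular formula: C4H9NO3S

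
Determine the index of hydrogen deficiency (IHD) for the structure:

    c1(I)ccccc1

Molecular formula from the SMILES: C6H5I.
DoU = (2C + 2 + N − H − X)/2 = (2·6 + 2 + 0 − 5 − 1)/2 = 8/2 = 4.
(Structurally: 1 ring(s) + 3 π bond(s) = 4.)

4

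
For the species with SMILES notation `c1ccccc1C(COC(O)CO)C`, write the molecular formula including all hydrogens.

C11H16O3

Heavy atoms from the SMILES: 11 C, 3 O.
Implicit hydrogens by atom environment:
  5 × C (aromatic): 1 H each → 5
  2 × C: 2 H each → 4
  2 × C: 1 H each → 2
  2 × O: 1 H each → 2
  1 × C: 3 H
  1 × C (aromatic): no H
  1 × O: no H
  Total hydrogens = 16.
Molecular formula: C11H16O3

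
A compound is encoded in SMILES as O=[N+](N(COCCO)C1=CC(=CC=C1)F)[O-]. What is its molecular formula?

Heavy atoms from the SMILES: 9 C, 1 F, 2 N, 4 O.
Implicit hydrogens by atom environment:
  4 × C (aromatic): 1 H each → 4
  3 × C: 2 H each → 6
  2 × C (aromatic): no H
  2 × O: no H
  1 × F: no H
  1 × N: no H
  1 × N (charge +1): no H
  1 × O: 1 H
  1 × O (charge -1): no H
  Total hydrogens = 11.
Molecular formula: C9H11FN2O4

C9H11FN2O4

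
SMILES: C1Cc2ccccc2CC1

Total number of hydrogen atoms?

12

Hydrogens are implicit in SMILES; fill each atom to its normal valence:
  4 × C: 2 H each → 8
  4 × C (aromatic): 1 H each → 4
  2 × C (aromatic): no H
  Total hydrogens = 12.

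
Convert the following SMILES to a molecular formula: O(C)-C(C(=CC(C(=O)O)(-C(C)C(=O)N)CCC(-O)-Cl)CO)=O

C13H20ClNO7

Heavy atoms from the SMILES: 13 C, 1 Cl, 1 N, 7 O.
Implicit hydrogens by atom environment:
  5 × C: no H
  4 × O: no H
  3 × C: 2 H each → 6
  3 × C: 1 H each → 3
  3 × O: 1 H each → 3
  2 × C: 3 H each → 6
  1 × Cl: no H
  1 × N: 2 H
  Total hydrogens = 20.
Molecular formula: C13H20ClNO7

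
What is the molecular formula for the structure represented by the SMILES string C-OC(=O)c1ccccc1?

C8H8O2

Heavy atoms from the SMILES: 8 C, 2 O.
Implicit hydrogens by atom environment:
  5 × C (aromatic): 1 H each → 5
  2 × O: no H
  1 × C: 3 H
  1 × C (aromatic): no H
  1 × C: no H
  Total hydrogens = 8.
Molecular formula: C8H8O2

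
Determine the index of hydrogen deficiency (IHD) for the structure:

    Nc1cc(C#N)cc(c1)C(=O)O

7

Molecular formula from the SMILES: C8H6N2O2.
DoU = (2C + 2 + N − H − X)/2 = (2·8 + 2 + 2 − 6 − 0)/2 = 14/2 = 7.
(Structurally: 1 ring(s) + 6 π bond(s) = 7.)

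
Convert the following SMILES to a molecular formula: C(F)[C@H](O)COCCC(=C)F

C7H12F2O2

Heavy atoms from the SMILES: 7 C, 2 F, 2 O.
Implicit hydrogens by atom environment:
  5 × C: 2 H each → 10
  2 × F: no H
  1 × C: 1 H
  1 × C: no H
  1 × O: 1 H
  1 × O: no H
  Total hydrogens = 12.
Molecular formula: C7H12F2O2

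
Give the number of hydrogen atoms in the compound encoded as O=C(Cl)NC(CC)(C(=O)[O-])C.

9

Hydrogens are implicit in SMILES; fill each atom to its normal valence:
  3 × C: no H
  2 × C: 3 H each → 6
  2 × O: no H
  1 × C: 2 H
  1 × Cl: no H
  1 × N: 1 H
  1 × O (charge -1): no H
  Total hydrogens = 9.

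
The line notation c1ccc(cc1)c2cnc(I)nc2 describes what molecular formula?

C10H7IN2

Heavy atoms from the SMILES: 10 C, 1 I, 2 N.
Implicit hydrogens by atom environment:
  7 × C (aromatic): 1 H each → 7
  3 × C (aromatic): no H
  2 × N (aromatic): no H
  1 × I: no H
  Total hydrogens = 7.
Molecular formula: C10H7IN2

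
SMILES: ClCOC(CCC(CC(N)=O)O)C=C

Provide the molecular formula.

C9H16ClNO3

Heavy atoms from the SMILES: 9 C, 1 Cl, 1 N, 3 O.
Implicit hydrogens by atom environment:
  5 × C: 2 H each → 10
  3 × C: 1 H each → 3
  2 × O: no H
  1 × C: no H
  1 × Cl: no H
  1 × N: 2 H
  1 × O: 1 H
  Total hydrogens = 16.
Molecular formula: C9H16ClNO3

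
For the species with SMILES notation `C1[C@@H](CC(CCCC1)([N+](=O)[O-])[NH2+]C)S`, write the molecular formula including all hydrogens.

C9H19N2O2S+

Heavy atoms from the SMILES: 9 C, 2 N, 2 O, 1 S.
Implicit hydrogens by atom environment:
  6 × C: 2 H each → 12
  1 × C: 3 H
  1 × C: 1 H
  1 × C: no H
  1 × N (charge +1): 2 H
  1 × N (charge +1): no H
  1 × O: no H
  1 × O (charge -1): no H
  1 × S: 1 H
  Total hydrogens = 19.
Net charge +1.
Molecular formula: C9H19N2O2S+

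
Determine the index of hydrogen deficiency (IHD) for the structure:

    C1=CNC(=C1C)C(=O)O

Molecular formula from the SMILES: C6H7NO2.
DoU = (2C + 2 + N − H − X)/2 = (2·6 + 2 + 1 − 7 − 0)/2 = 8/2 = 4.
(Structurally: 1 ring(s) + 3 π bond(s) = 4.)

4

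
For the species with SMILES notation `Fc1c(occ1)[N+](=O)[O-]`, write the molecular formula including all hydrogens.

Heavy atoms from the SMILES: 4 C, 1 F, 1 N, 3 O.
Implicit hydrogens by atom environment:
  2 × C (aromatic): 1 H each → 2
  2 × C (aromatic): no H
  1 × F: no H
  1 × N (charge +1): no H
  1 × O (aromatic): no H
  1 × O: no H
  1 × O (charge -1): no H
  Total hydrogens = 2.
Molecular formula: C4H2FNO3

C4H2FNO3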